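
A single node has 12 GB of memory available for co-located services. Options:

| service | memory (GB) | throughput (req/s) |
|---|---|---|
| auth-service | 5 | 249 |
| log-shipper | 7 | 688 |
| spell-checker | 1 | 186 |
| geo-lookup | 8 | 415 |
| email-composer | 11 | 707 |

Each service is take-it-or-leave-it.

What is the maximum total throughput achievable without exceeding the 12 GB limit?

By throughput per GB: spell-checker 186.00, log-shipper 98.29, email-composer 64.27 lead.
Greedy by ratio would take log-shipper + spell-checker: 8 GB used, total 874.
Replace spell-checker with auth-service: the trade gains 63 net, giving 937 at 12 GB.
Runner-up spell-checker + email-composer tops out at 893.

937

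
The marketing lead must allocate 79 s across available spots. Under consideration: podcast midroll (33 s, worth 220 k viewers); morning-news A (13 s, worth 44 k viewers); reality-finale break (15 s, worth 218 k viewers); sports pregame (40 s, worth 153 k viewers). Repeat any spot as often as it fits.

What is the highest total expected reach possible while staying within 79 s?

The ratio ordering already packs tightly: 5×reality-finale break, 75 s, 1090.
No other feasible combination exceeds 1090.

1090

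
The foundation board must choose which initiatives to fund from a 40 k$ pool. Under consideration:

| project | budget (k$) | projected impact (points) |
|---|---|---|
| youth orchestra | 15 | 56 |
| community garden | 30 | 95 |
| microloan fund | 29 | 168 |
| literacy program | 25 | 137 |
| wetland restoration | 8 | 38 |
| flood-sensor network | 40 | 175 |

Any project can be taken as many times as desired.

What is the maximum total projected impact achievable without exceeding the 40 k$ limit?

206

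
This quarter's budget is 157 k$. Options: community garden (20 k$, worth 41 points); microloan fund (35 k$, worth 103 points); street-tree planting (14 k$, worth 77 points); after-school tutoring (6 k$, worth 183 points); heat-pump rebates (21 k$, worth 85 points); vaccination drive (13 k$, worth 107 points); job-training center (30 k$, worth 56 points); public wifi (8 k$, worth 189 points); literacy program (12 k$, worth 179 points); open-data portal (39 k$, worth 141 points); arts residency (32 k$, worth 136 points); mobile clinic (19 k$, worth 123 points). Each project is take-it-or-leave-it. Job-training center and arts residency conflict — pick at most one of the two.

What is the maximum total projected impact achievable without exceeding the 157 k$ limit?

Density check — after-school tutoring 30.50, public wifi 23.62, literacy program 14.92, vaccination drive 8.23 are the best per k$.
A density-first pass picks community garden + street-tree planting + after-school tutoring + heat-pump rebates + vaccination drive + public wifi + literacy program + arts residency + mobile clinic — 1120 at 145 k$.
Dropping community garden and street-tree planting frees 34 k$; slotting in open-data portal (39 k$) lifts the total to 1143 at 150 k$.
Runner-up street-tree planting + after-school tutoring + vaccination drive + public wifi + literacy program + open-data portal + arts residency + mobile clinic tops out at 1135.

1143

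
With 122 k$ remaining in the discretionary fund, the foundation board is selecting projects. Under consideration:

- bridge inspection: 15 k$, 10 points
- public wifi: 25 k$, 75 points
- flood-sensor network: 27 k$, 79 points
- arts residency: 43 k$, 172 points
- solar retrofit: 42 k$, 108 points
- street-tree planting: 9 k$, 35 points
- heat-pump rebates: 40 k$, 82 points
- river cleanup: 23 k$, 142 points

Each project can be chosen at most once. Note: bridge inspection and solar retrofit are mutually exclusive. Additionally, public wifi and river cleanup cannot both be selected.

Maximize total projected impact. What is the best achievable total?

Arts residency + solar retrofit + street-tree planting + river cleanup uses 117 of the 122 k$ and totals 457.

457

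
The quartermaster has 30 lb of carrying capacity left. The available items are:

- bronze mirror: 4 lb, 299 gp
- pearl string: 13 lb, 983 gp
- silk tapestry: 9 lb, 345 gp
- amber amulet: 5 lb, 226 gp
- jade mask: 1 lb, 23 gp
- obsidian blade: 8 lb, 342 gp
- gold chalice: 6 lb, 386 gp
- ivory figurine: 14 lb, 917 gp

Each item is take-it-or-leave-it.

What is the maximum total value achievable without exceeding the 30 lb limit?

1923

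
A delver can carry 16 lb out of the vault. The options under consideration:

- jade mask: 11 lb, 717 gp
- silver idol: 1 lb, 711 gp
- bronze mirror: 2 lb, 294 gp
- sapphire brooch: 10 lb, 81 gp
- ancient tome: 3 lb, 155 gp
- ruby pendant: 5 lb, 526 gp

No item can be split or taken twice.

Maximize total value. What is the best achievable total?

A density-first pass picks silver idol + bronze mirror + ancient tome + ruby pendant — 1686 at 11 lb.
Replace ancient tome and ruby pendant with jade mask: the trade gains 36 net, giving 1722 at 14 lb.
Nothing else within 16 lb beats 1722.

1722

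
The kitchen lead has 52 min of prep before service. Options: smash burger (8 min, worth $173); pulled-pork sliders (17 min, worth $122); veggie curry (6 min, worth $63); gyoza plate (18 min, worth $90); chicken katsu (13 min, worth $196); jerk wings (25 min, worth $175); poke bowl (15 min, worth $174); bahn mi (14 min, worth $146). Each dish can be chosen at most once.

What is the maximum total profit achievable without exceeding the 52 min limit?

The ratio heuristic lands on smash burger + veggie curry + chicken katsu + poke bowl (606) but leaves 10 min idle.
Dropping veggie curry frees 6 min; slotting in bahn mi (14 min) lifts the total to 689 at 50 min.

689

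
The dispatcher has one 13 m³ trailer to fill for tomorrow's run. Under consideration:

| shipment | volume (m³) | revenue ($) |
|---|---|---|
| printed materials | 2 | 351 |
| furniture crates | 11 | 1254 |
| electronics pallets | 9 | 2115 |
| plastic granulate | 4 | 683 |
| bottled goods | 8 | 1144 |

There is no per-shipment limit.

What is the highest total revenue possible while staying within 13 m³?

Best packing: 2×printed materials + electronics pallets — 13 m³, 2817 total.
Nothing else within 13 m³ beats 2817.

2817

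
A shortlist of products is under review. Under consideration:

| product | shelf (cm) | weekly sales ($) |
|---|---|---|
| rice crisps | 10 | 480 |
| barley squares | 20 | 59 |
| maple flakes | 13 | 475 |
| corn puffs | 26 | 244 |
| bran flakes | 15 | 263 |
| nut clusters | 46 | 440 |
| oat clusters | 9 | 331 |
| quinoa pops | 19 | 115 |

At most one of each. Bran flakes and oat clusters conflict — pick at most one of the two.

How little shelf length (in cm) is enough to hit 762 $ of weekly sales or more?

19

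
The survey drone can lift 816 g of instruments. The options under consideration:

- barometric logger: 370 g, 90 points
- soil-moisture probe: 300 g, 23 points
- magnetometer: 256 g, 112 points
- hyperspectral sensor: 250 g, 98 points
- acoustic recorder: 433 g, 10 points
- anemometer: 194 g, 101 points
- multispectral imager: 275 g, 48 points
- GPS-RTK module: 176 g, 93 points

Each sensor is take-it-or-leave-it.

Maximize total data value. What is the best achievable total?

311

Ranking by ratio (data value/g): GPS-RTK module 0.53, anemometer 0.52, magnetometer 0.44.
A density-first pass picks magnetometer + anemometer + GPS-RTK module — 306 at 626 g.
Replace GPS-RTK module with hyperspectral sensor: the trade gains 5 net, giving 311 at 700 g.
Nothing else within 816 g beats 311.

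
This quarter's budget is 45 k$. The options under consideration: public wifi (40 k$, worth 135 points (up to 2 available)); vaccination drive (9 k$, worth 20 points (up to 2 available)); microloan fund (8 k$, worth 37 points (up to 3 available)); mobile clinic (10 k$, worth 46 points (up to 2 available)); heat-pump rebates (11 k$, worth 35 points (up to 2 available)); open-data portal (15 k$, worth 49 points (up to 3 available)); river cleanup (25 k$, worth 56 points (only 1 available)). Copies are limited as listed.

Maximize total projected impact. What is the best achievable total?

203

Density check — microloan fund 4.62, mobile clinic 4.60, public wifi 3.38 are the best per k$.
Best packing: 3×microloan fund + 2×mobile clinic — 44 k$, 203 total.
No other feasible combination exceeds 203.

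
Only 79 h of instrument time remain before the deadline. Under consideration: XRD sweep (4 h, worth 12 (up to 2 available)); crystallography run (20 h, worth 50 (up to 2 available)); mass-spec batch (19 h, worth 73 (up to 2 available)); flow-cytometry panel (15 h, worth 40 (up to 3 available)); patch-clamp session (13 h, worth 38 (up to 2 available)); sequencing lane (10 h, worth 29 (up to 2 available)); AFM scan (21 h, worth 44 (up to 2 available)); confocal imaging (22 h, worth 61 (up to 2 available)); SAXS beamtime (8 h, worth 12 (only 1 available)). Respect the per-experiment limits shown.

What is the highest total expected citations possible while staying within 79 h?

Ranking by ratio (expected citations/h): mass-spec batch 3.84, XRD sweep 3.00, patch-clamp session 2.92.
Taking the top-ratio experiments first gives 2×XRD sweep + 2×mass-spec batch + 2×patch-clamp session for 246 (72 h).
Replace patch-clamp session with 2×sequencing lane: the trade gains 20 net, giving 266 at 79 h.
Every other selection either busts 79 h or exceeds an availability limit or fails to beat 266.

266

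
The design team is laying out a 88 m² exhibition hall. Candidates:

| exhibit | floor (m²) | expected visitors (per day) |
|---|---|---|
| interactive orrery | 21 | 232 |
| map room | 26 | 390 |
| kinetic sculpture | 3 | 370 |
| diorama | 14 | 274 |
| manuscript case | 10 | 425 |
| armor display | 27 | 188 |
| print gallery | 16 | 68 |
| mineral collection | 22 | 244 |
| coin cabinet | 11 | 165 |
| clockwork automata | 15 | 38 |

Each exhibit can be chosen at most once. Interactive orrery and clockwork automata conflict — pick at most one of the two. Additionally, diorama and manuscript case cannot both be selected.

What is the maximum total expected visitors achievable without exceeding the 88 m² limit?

Taking map room + kinetic sculpture + manuscript case + print gallery + mineral collection + coin cabinet: 88 m² used, 1662 in expected visitors.
Next best is interactive orrery + map room + kinetic sculpture + manuscript case + mineral collection at 1661 (82 m²) — short by 1.

1662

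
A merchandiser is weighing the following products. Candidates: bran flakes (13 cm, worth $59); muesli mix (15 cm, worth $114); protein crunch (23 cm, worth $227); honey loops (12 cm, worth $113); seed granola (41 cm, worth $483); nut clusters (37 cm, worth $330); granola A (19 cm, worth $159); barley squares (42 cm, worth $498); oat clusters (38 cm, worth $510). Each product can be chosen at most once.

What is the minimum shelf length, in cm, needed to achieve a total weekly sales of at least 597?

Look for the lowest-shelf combination reaching 597.
Taking honey loops + oat clusters gives 623 (≥ 597) for 50 cm.
Any bundle with less than 50 cm falls short of 597.

50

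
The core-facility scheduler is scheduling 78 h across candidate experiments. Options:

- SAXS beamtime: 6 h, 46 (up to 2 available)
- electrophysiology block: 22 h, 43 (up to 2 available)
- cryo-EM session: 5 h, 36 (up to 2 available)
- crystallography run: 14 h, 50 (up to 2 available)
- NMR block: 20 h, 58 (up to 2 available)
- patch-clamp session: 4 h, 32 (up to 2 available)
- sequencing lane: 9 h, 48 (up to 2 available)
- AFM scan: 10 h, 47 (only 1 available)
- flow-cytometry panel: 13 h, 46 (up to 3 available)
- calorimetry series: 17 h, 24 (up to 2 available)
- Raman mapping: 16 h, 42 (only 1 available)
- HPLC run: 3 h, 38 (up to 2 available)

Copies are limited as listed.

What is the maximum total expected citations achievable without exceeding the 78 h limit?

497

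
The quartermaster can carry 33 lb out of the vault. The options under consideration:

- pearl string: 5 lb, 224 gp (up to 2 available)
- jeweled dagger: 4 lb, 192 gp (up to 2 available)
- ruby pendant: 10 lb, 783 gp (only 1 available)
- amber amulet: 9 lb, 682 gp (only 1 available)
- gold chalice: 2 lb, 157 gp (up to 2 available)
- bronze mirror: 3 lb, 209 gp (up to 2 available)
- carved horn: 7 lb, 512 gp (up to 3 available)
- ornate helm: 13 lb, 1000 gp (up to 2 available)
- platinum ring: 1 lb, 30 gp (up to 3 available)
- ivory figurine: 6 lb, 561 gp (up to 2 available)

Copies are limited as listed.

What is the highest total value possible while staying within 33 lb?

2744

Taking the top-ratio items first gives ruby pendant + 2×gold chalice + carved horn + 2×ivory figurine for 2731 (33 lb).
The 9 lb tied up in gold chalice and carved horn is better spent on amber amulet — total rises to 2744 (33 lb).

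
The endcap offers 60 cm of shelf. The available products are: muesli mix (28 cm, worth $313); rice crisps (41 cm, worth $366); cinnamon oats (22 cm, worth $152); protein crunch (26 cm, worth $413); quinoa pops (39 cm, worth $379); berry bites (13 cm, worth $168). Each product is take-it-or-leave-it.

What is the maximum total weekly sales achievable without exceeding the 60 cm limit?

Ranking by ratio (weekly sales/cm): protein crunch 15.88, berry bites 12.92, muesli mix 11.18, quinoa pops 9.72.
Filling by ratio: protein crunch + berry bites for 581, with 21 cm left unused.
The 13 cm tied up in berry bites is better spent on muesli mix — total rises to 726 (54 cm).
Next best is protein crunch + berry bites at 581 (39 cm) — short by 145.

726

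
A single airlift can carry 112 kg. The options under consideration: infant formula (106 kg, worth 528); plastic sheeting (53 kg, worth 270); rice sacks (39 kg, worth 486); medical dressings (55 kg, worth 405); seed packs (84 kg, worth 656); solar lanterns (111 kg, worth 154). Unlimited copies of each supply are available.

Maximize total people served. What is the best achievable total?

972

The ratio ordering already packs tightly: 2×rice sacks, 78 kg, 972.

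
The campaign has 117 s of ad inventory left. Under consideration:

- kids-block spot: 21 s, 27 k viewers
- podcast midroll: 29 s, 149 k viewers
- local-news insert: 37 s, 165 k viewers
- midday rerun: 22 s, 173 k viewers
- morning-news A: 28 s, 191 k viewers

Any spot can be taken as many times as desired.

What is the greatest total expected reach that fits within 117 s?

883

Greedy by ratio would take 5×midday rerun: 110 s used, total 865.
Dropping midday rerun frees 22 s; slotting in morning-news A (28 s) lifts the total to 883 at 116 s.
Every other selection either busts 117 s or fails to beat 883.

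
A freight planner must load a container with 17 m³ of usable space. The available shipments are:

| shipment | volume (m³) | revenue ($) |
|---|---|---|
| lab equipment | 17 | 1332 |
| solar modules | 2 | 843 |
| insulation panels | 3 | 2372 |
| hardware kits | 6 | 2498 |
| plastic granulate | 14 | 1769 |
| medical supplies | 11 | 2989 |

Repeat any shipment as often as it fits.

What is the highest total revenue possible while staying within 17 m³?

The ratio ordering already packs tightly: solar modules + 5×insulation panels, 17 m³, 12703.
Nothing else within 17 m³ beats 12703.

12703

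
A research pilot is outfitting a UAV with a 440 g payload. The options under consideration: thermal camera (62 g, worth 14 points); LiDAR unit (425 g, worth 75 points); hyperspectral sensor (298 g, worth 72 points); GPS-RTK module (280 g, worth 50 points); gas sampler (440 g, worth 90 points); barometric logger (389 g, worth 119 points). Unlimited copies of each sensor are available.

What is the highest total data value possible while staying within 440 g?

119

By data value per g: barometric logger 0.31, hyperspectral sensor 0.24, thermal camera 0.23 lead.
Barometric logger uses 389 of the 440 g and totals 119.
That's the maximum — no swap from here does better than 119.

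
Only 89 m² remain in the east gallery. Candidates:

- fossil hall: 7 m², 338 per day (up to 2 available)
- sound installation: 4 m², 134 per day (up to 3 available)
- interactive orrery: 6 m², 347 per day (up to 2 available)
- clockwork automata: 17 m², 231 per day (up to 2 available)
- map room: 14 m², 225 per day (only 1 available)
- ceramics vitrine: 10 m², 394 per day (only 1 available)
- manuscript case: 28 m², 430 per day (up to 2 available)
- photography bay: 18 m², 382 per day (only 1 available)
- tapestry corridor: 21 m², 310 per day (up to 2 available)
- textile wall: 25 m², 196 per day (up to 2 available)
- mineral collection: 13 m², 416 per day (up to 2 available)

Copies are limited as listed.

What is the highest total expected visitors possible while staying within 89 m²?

3246

Density check — interactive orrery 57.83, fossil hall 48.29, ceramics vitrine 39.40 are the best per m².
The ratio heuristic lands on 2×fossil hall + 3×sound installation + 2×interactive orrery + map room + ceramics vitrine + 2×mineral collection (3223) but leaves 1 m² idle.
Dropping sound installation and map room frees 18 m²; slotting in photography bay (18 m²) lifts the total to 3246 at 88 m².
Every other selection either busts 89 m² or exceeds an availability limit or fails to beat 3246.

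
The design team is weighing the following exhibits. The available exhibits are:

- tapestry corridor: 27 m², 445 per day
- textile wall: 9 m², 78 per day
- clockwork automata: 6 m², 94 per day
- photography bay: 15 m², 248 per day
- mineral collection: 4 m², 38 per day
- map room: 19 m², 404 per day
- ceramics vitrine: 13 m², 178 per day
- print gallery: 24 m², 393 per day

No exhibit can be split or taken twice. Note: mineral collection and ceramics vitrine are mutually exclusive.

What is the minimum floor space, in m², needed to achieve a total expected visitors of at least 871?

49

Need the lightest bundle worth ≥ 871.
clockwork automata + map room + print gallery: 891 expected visitors at 49 m².
No combination under 49 m² hits 871.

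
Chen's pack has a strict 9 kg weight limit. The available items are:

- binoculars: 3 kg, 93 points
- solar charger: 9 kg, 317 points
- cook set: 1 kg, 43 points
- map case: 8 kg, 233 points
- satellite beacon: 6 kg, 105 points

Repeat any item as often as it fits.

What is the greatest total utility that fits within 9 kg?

387

The ratio ordering already packs tightly: 9×cook set, 9 kg, 387.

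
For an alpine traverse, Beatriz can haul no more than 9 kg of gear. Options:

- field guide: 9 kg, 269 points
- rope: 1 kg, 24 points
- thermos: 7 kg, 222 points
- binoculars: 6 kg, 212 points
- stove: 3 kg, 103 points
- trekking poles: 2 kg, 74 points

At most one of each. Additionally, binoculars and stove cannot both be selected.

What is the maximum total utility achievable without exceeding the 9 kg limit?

Density check — trekking poles 37.00, binoculars 35.33, stove 34.33 are the best per kg.
Best packing: rope + binoculars + trekking poles — 9 kg, 310 total.
No other feasible combination exceeds 310.

310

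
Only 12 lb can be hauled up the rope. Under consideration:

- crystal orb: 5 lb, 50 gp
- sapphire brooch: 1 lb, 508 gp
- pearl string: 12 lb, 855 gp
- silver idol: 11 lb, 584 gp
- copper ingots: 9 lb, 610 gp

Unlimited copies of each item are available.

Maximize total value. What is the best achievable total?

6096

Best packing: 12×sapphire brooch — 12 lb, 6096 total.
No other feasible combination exceeds 6096.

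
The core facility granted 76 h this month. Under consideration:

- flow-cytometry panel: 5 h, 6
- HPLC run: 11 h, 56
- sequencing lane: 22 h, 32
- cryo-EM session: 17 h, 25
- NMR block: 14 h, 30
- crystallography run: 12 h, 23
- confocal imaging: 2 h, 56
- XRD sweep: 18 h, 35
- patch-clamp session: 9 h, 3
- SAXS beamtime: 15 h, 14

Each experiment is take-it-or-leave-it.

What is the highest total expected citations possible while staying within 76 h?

225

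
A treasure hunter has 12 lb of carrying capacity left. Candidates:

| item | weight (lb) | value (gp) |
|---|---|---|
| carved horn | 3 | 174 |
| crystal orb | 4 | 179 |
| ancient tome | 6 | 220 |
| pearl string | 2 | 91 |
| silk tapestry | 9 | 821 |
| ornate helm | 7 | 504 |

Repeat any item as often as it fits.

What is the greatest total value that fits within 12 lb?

Ranking by ratio (value/lb): silk tapestry 91.22, ornate helm 72.00, carved horn 58.00, pearl string 45.50.
Taking carved horn + silk tapestry: 12 lb used, 995 in value.
No other feasible combination exceeds 995.

995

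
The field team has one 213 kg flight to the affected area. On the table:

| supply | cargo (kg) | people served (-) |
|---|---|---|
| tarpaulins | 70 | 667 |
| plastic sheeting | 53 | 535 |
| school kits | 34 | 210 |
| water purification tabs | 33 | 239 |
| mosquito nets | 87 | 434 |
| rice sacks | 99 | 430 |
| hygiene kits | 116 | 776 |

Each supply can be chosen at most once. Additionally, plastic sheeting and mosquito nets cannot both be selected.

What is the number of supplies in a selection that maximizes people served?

4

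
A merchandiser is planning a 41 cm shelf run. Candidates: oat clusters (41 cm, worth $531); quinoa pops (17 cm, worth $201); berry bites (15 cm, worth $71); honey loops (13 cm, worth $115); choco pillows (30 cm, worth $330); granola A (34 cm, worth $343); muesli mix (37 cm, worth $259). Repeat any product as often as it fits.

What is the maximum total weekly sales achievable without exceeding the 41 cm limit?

531

Oat clusters uses 41 of the 41 cm and totals 531.
That's the maximum — no swap from here does better than 531.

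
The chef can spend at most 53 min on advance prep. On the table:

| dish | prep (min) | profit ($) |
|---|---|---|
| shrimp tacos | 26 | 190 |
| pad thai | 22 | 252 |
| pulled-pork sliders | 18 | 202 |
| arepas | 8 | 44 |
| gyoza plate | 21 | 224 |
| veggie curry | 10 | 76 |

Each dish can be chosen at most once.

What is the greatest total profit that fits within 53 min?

552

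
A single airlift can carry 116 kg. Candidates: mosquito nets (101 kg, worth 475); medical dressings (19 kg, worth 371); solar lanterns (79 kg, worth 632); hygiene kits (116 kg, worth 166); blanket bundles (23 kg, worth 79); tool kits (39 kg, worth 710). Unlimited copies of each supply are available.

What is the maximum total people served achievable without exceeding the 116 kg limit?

2226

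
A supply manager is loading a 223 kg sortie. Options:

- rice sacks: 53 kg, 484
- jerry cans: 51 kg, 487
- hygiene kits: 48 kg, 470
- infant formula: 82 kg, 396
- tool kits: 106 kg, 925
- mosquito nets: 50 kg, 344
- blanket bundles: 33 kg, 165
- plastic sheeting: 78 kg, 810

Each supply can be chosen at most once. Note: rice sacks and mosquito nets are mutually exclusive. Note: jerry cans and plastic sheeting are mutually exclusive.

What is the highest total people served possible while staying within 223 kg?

Density check — plastic sheeting 10.38, hygiene kits 9.79, jerry cans 9.55 are the best per kg.
Best packing: rice sacks + hygiene kits + blanket bundles + plastic sheeting — 212 kg, 1929 total.
The closest alternative, tool kits + blanket bundles + plastic sheeting, reaches only 1900.

1929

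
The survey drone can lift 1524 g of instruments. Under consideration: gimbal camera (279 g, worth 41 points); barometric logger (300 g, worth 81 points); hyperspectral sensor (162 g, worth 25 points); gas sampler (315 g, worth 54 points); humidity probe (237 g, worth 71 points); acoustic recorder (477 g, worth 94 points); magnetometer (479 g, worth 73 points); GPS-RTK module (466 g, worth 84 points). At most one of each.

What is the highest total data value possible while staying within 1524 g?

Barometric logger + humidity probe + acoustic recorder + GPS-RTK module uses 1480 of the 1524 g and totals 330.

330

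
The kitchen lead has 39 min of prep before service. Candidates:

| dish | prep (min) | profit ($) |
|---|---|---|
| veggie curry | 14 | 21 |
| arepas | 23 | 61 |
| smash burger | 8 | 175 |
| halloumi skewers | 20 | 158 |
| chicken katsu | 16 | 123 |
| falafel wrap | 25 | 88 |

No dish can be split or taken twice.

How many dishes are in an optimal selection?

Best achievable profit is 333.
For example smash burger + halloumi skewers achieves it, using 28 min.
Every optimal selection uses 2 dishes.

2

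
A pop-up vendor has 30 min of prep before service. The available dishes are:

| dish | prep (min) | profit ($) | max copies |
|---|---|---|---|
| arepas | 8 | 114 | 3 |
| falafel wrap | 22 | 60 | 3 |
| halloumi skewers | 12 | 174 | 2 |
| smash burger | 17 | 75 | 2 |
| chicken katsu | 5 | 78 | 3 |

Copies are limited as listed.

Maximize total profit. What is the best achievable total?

Taking the top-ratio dishes first gives halloumi skewers + 3×chicken katsu for 408 (27 min).
Replace chicken katsu with arepas: the trade gains 36 net, giving 444 at 30 min.
Nothing else within 30 min beats 444.

444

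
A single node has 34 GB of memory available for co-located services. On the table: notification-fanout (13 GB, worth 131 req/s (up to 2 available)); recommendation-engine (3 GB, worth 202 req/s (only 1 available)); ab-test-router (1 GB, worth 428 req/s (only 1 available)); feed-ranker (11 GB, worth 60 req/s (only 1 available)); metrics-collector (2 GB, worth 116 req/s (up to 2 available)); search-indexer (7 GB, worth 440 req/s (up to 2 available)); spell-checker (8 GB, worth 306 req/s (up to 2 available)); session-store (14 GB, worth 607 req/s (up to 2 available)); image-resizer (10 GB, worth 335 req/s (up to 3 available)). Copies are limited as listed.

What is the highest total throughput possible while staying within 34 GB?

2233

Density check — ab-test-router 428.00, recommendation-engine 67.33, search-indexer 62.86 are the best per GB.
Taking the top-ratio services first gives recommendation-engine + ab-test-router + 2×metrics-collector + 2×search-indexer + spell-checker for 2048 (30 GB).
Dropping metrics-collector and spell-checker frees 10 GB; slotting in session-store (14 GB) lifts the total to 2233 at 34 GB.
Every other selection either busts 34 GB or exceeds an availability limit or fails to beat 2233.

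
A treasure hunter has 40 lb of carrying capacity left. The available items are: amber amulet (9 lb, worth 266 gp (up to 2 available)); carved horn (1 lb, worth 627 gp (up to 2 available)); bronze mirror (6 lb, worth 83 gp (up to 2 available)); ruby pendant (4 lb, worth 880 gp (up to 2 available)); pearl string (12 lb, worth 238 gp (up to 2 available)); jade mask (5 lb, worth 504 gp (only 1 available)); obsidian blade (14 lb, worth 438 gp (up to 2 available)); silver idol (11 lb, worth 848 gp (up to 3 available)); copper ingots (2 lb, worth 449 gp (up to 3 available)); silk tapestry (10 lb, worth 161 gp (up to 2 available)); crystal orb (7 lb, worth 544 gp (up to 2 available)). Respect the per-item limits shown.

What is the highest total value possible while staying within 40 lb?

6257

By value per lb: carved horn 627.00, copper ingots 224.50, ruby pendant 220.00 lead.
Greedy by ratio would take 2×carved horn + 2×ruby pendant + jade mask + 3×copper ingots + 2×crystal orb: 35 lb used, total 5953.
Replace crystal orb with silver idol: the trade gains 304 net, giving 6257 at 39 lb.
That's the maximum — no swap from here does better than 6257.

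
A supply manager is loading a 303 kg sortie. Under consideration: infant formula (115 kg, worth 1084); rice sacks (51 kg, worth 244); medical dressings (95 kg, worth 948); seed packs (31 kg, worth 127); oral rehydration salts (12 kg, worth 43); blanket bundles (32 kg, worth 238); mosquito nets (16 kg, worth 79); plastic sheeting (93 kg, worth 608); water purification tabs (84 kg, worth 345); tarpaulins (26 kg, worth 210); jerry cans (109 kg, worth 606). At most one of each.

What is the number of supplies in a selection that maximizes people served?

3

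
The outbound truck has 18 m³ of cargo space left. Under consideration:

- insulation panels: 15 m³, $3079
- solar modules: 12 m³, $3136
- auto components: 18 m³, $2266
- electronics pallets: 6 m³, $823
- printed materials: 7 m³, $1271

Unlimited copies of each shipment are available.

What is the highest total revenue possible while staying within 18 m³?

By revenue per m³: solar modules 261.33, insulation panels 205.27, printed materials 181.57 lead.
Taking solar modules + electronics pallets: 18 m³ used, 3959 in revenue.

3959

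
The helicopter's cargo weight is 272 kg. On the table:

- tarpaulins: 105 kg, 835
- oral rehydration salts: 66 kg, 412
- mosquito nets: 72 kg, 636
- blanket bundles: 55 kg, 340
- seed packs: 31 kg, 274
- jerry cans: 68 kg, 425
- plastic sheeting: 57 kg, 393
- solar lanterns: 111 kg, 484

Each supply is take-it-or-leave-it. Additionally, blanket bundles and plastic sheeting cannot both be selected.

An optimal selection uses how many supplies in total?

4

Optimal total is 2138.
One optimal bundle: tarpaulins + mosquito nets + seed packs + plastic sheeting (265 kg).
Every optimal selection uses 4 supplies.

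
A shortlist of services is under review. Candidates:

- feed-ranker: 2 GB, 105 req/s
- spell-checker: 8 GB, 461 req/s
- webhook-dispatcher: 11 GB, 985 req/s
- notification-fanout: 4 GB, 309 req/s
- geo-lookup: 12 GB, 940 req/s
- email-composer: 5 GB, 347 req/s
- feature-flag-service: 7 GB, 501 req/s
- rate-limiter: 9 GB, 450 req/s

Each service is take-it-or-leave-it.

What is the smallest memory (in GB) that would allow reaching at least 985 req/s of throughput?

11

Need the lightest bundle worth ≥ 985.
webhook-dispatcher: 985 throughput at 11 GB.
No combination under 11 GB hits 985.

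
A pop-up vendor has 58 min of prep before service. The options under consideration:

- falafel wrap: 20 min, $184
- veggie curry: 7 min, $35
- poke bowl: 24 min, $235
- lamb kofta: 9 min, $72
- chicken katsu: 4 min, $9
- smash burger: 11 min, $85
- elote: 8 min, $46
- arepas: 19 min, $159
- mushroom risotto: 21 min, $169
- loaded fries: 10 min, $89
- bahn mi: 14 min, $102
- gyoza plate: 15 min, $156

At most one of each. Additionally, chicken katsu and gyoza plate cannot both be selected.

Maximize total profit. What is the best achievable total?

Ranking by ratio (profit/min): gyoza plate 10.40, poke bowl 9.79, falafel wrap 9.20, loaded fries 8.90.
Poke bowl + lamb kofta + loaded fries + gyoza plate uses 58 of the 58 min and totals 552.
Every other selection either busts 58 min or breaks a pairing rule or fails to beat 552.

552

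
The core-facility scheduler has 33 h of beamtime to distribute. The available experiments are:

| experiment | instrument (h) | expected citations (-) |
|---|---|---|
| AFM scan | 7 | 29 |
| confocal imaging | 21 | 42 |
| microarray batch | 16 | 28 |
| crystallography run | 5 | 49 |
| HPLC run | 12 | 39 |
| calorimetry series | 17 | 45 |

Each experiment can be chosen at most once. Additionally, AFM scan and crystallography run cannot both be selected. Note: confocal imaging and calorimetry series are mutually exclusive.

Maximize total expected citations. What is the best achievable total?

Best packing: microarray batch + crystallography run + HPLC run — 33 h, 116 total.

116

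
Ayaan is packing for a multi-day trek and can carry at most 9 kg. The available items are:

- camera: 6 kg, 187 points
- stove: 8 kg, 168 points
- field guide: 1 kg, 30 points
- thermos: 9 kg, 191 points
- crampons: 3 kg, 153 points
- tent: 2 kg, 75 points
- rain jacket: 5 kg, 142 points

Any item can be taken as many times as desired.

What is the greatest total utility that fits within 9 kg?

459

Taking 3×crampons: 9 kg used, 459 in utility.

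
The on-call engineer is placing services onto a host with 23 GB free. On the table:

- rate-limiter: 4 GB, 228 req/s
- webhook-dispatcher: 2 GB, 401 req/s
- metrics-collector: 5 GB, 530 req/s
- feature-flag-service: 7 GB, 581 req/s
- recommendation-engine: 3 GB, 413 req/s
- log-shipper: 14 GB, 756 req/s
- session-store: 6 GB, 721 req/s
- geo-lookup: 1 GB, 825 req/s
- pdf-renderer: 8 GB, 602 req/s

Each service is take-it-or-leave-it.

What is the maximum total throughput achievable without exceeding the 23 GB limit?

Filling by ratio: rate-limiter + webhook-dispatcher + metrics-collector + recommendation-engine + session-store + geo-lookup for 3118, with 2 GB left unused.
Dropping metrics-collector frees 5 GB; slotting in feature-flag-service (7 GB) lifts the total to 3169 at 23 GB.
An exhaustive check of the 512 subsets confirms 3169.

3169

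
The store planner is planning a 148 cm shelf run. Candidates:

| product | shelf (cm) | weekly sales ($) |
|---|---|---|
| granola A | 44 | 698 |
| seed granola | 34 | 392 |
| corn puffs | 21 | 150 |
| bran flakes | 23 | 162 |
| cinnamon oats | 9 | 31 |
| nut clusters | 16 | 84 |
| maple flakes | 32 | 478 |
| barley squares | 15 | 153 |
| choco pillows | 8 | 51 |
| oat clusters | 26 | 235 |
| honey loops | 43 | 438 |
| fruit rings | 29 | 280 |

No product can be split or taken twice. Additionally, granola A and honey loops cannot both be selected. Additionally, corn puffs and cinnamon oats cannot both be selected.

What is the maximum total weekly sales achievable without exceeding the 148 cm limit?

1899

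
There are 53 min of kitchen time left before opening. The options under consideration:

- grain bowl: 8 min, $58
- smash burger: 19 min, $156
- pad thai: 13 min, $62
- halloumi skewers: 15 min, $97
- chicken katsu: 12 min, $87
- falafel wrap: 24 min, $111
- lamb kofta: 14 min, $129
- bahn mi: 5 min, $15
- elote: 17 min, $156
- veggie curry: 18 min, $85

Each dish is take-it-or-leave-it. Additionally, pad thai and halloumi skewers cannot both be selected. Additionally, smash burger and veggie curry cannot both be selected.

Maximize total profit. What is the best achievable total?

By profit per min: lamb kofta 9.21, elote 9.18, smash burger 8.21, grain bowl 7.25 lead.
Smash burger + lamb kofta + elote uses 50 of the 53 min and totals 441.
Nothing else feasible within 53 min beats 441.

441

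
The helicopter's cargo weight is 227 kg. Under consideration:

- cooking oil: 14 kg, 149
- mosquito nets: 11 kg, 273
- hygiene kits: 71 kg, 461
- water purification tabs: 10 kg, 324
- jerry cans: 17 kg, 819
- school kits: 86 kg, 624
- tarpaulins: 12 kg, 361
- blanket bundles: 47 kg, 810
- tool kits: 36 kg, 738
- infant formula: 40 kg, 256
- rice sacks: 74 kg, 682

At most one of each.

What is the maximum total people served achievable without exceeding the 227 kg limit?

4156

Best packing: cooking oil + mosquito nets + water purification tabs + jerry cans + tarpaulins + blanket bundles + tool kits + rice sacks — 221 kg, 4156 total.
Nothing else within 227 kg beats 4156.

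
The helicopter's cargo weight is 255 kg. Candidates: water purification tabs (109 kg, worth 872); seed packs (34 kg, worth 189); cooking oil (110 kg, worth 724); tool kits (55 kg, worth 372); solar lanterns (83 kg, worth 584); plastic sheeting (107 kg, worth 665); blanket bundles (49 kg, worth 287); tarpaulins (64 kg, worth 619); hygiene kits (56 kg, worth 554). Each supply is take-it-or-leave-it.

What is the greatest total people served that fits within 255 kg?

Density check — hygiene kits 9.89, tarpaulins 9.67, water purification tabs 8.00 are the best per kg.
Water purification tabs + tarpaulins + hygiene kits uses 229 of the 255 kg and totals 2045.
Nothing else within 255 kg beats 2045.

2045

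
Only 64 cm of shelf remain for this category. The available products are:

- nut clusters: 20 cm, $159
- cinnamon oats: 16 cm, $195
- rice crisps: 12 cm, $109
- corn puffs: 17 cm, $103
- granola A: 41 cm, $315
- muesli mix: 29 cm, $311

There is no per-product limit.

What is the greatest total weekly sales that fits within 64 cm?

780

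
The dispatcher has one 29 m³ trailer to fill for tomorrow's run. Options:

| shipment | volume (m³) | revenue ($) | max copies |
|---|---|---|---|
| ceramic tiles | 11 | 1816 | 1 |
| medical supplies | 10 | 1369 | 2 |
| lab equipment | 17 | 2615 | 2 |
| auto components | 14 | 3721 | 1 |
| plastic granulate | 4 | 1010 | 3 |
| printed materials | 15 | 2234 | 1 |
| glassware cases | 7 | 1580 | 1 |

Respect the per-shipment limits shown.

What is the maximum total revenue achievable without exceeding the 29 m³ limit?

The ratio heuristic lands on auto components + 3×plastic granulate (6751) but leaves 3 m³ idle.
The 4 m³ tied up in plastic granulate is better spent on glassware cases — total rises to 7321 (29 m³).
Nothing else within 29 m³ beats 7321.

7321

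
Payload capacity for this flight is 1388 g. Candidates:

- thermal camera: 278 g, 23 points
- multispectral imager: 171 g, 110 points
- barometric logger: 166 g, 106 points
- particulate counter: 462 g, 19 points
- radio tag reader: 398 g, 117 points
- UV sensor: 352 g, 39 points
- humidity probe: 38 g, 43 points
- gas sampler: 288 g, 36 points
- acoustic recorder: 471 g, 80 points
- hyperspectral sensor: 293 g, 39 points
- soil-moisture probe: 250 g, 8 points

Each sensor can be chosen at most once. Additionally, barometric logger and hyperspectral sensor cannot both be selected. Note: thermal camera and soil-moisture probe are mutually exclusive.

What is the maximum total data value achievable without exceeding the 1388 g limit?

456

Taking multispectral imager + barometric logger + radio tag reader + humidity probe + acoustic recorder: 1244 g used, 456 in data value.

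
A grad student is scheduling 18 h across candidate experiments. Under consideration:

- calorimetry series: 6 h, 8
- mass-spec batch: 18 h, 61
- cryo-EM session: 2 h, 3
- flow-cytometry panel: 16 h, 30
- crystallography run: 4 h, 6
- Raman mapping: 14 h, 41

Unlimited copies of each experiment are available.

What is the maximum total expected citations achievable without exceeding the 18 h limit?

61

Ranking by ratio (expected citations/h): mass-spec batch 3.39, Raman mapping 2.93, flow-cytometry panel 1.88, cryo-EM session 1.50.
Taking mass-spec batch: 18 h used, 61 in expected citations.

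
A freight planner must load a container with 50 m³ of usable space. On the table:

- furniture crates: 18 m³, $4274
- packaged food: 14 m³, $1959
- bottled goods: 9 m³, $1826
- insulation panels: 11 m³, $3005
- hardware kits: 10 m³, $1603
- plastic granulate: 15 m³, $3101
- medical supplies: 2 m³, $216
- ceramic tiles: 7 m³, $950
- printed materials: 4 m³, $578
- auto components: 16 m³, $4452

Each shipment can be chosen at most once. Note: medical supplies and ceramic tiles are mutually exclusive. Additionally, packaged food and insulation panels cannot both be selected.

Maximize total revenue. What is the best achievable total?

Density check — auto components 278.25, insulation panels 273.18, furniture crates 237.44, plastic granulate 206.73 are the best per m³.
Furniture crates + insulation panels + printed materials + auto components uses 49 of the 50 m³ and totals 12309.

12309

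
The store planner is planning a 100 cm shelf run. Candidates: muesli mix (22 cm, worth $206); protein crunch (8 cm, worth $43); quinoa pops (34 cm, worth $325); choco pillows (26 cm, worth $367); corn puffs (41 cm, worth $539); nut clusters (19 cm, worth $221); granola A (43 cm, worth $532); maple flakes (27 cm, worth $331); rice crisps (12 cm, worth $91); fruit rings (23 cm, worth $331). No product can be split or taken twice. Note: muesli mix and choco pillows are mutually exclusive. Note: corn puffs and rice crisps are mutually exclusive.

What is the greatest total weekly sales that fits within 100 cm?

Best packing: protein crunch + choco pillows + corn puffs + fruit rings — 98 cm, 1280 total.
The closest alternative, protein crunch + choco pillows + granola A + fruit rings, reaches only 1273.

1280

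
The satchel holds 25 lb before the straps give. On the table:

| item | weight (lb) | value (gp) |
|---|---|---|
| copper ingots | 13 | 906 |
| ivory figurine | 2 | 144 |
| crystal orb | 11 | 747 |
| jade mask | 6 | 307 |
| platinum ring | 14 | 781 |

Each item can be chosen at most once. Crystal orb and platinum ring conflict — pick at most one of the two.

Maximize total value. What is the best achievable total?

1653

Greedy by ratio would take copper ingots + ivory figurine + jade mask: 21 lb used, total 1357.
Dropping ivory figurine and jade mask frees 8 lb; slotting in crystal orb (11 lb) lifts the total to 1653 at 24 lb.
The spare 1 lb is too small for any remaining item, and no feasible exchange beats 1653.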